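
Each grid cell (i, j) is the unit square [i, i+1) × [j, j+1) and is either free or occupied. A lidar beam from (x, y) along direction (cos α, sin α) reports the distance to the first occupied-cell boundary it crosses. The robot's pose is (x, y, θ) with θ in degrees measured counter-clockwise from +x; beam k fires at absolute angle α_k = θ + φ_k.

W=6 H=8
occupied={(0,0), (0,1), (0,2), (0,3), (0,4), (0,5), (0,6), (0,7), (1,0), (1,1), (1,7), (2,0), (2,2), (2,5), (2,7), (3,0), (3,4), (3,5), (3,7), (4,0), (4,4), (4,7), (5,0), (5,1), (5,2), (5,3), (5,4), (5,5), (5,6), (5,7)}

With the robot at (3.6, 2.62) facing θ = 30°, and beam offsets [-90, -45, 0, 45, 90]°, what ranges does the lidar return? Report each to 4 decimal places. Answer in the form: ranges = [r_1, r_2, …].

ranges = [1.8706, 1.4494, 1.6166, 1.4287, 2.7482]

beam 1: φ=-90°, α=300°
  direction (0.5000, -0.8660); cell (3,2); t to first gridline: x 0.8000, y 0.7159 (then +2.0000 / +1.1547)
    (3,1) via y @ 0.7159
    (4,1) via x @ 0.8000
    (4,0) via y @ 1.8706  # hit
  → r_1 = 1.8706
beam 2: φ=-45°, α=345°
  direction (0.9659, -0.2588); cell (3,2); t to first gridline: x 0.4141, y 2.3955 (then +1.0353 / +3.8637)
    (4,2) via x @ 0.4141
    (5,2) via x @ 1.4494  # hit
  → r_2 = 1.4494
beam 3: φ=0°, α=30°
  direction (0.8660, 0.5000); cell (3,2); t to first gridline: x 0.4619, y 0.7600 (then +1.1547 / +2.0000)
    (4,2) via x @ 0.4619
    (4,3) via y @ 0.7600
    (5,3) via x @ 1.6166  # hit
  → r_3 = 1.6166
beam 4: φ=45°, α=75°
  direction (0.2588, 0.9659); cell (3,2); t to first gridline: x 1.5455, y 0.3934 (then +3.8637 / +1.0353)
    (3,3) via y @ 0.3934
    (3,4) via y @ 1.4287  # hit
  → r_4 = 1.4287
beam 5: φ=90°, α=120°
  direction (-0.5000, 0.8660); cell (3,2); t to first gridline: x 1.2000, y 0.4388 (then +2.0000 / +1.1547)
    (3,3) via y @ 0.4388
    (2,3) via x @ 1.2000
    (2,4) via y @ 1.5935
    (2,5) via y @ 2.7482  # hit
  → r_5 = 2.7482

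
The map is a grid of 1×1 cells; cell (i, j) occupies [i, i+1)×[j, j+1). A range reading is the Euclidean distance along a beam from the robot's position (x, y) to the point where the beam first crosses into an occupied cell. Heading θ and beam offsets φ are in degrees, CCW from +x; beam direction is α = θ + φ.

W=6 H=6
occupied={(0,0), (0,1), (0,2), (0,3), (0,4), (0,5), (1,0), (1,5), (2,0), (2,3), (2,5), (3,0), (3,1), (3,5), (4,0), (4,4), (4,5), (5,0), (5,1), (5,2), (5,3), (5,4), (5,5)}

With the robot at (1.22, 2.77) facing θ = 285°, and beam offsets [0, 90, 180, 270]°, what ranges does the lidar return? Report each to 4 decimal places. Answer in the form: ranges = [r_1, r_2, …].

beam 1: φ=0°, α=285°
  direction (0.2588, -0.9659); cell (1,2); t to first gridline: x 3.0137, y 0.7972 (then +3.8637 / +1.0353)
    (1,1) via y @ 0.7972
    (1,0) via y @ 1.8324  # hit
  → r_1 = 1.8324
beam 2: φ=90°, α=15°
  direction (0.9659, 0.2588); cell (1,2); t to first gridline: x 0.8075, y 0.8887 (then +1.0353 / +3.8637)
    (2,2) via x @ 0.8075
    (2,3) via y @ 0.8887  # hit
  → r_2 = 0.8887
beam 3: φ=180°, α=105°
  direction (-0.2588, 0.9659); cell (1,2); t to first gridline: x 0.8500, y 0.2381 (then +3.8637 / +1.0353)
    (1,3) via y @ 0.2381
    (0,3) via x @ 0.8500  # hit
  → r_3 = 0.8500
beam 4: φ=270°, α=195°
  direction (-0.9659, -0.2588); cell (1,2); t to first gridline: x 0.2278, y 2.9751 (then +1.0353 / +3.8637)
    (0,2) via x @ 0.2278  # hit
  → r_4 = 0.2278

ranges = [1.8324, 0.8887, 0.8500, 0.2278]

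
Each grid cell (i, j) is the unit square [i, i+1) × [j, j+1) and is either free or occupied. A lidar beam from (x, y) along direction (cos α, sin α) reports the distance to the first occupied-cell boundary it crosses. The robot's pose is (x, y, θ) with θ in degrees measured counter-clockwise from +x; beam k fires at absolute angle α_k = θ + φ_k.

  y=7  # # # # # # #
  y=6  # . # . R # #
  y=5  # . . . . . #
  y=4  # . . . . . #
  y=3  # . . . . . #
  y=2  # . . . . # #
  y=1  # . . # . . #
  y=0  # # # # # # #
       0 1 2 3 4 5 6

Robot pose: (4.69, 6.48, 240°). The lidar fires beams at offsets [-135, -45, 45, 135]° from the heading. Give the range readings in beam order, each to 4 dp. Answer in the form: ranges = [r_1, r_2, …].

ranges = [0.5383, 1.7496, 3.6028, 0.3209]

beam 1: φ=-135°, α=105°
  cosα=-0.2588 sinα=0.9659 | (4,6) | tMaxX 2.6660 tMaxY 0.5383 | tΔX 3.8637 tΔY 1.0353
    t=0.5383 [y] (4,7) — stop
  → r_1 = 0.5383
beam 2: φ=-45°, α=195°
  cosα=-0.9659 sinα=-0.2588 | (4,6) | tMaxX 0.7143 tMaxY 1.8546 | tΔX 1.0353 tΔY 3.8637
    t=0.7143 [x] (3,6)
    t=1.7496 [x] (2,6) — stop
  → r_2 = 1.7496
beam 3: φ=45°, α=285°
  cosα=0.2588 sinα=-0.9659 | (4,6) | tMaxX 1.1977 tMaxY 0.4969 | tΔX 3.8637 tΔY 1.0353
    t=0.4969 [y] (4,5)
    t=1.1977 [x] (5,5)
    t=1.5322 [y] (5,4)
    t=2.5675 [y] (5,3)
    t=3.6028 [y] (5,2) — stop
  → r_3 = 3.6028
beam 4: φ=135°, α=15°
  cosα=0.9659 sinα=0.2588 | (4,6) | tMaxX 0.3209 tMaxY 2.0091 | tΔX 1.0353 tΔY 3.8637
    t=0.3209 [x] (5,6) — stop
  → r_4 = 0.3209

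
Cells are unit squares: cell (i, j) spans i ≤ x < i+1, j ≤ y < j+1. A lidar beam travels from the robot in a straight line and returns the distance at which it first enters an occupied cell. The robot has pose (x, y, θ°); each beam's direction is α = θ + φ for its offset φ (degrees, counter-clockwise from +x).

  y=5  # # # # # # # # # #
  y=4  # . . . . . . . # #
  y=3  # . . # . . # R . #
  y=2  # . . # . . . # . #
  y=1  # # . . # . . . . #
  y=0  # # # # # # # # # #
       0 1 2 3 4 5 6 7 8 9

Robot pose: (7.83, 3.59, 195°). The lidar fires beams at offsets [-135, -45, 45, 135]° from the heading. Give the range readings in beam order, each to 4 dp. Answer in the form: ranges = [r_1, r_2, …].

ranges = [0.4734, 2.8200, 0.6813, 1.3510]

beam 1: φ=-135°, α=60°
  dir = (cos 60°, sin 60°) = (0.5000, 0.8660); from cell (7,3)
  next x-line at t=0.3400, next y-line at t=0.4734; Δt_x=2.0000, Δt_y=1.1547
    x: enter (8,3) at t=0.3400
    y: enter (8,4) at t=0.4734 ← occupied
  → r_1 = 0.4734
beam 2: φ=-45°, α=150°
  dir = (cos 150°, sin 150°) = (-0.8660, 0.5000); from cell (7,3)
  next x-line at t=0.9584, next y-line at t=0.8200; Δt_x=1.1547, Δt_y=2.0000
    y: enter (7,4) at t=0.8200
    x: enter (6,4) at t=0.9584
    x: enter (5,4) at t=2.1131
    y: enter (5,5) at t=2.8200 ← occupied
  → r_2 = 2.8200
beam 3: φ=45°, α=240°
  dir = (cos 240°, sin 240°) = (-0.5000, -0.8660); from cell (7,3)
  next x-line at t=1.6600, next y-line at t=0.6813; Δt_x=2.0000, Δt_y=1.1547
    y: enter (7,2) at t=0.6813 ← occupied
  → r_3 = 0.6813
beam 4: φ=135°, α=330°
  dir = (cos 330°, sin 330°) = (0.8660, -0.5000); from cell (7,3)
  next x-line at t=0.1963, next y-line at t=1.1800; Δt_x=1.1547, Δt_y=2.0000
    x: enter (8,3) at t=0.1963
    y: enter (8,2) at t=1.1800
    x: enter (9,2) at t=1.3510 ← occupied
  → r_4 = 1.3510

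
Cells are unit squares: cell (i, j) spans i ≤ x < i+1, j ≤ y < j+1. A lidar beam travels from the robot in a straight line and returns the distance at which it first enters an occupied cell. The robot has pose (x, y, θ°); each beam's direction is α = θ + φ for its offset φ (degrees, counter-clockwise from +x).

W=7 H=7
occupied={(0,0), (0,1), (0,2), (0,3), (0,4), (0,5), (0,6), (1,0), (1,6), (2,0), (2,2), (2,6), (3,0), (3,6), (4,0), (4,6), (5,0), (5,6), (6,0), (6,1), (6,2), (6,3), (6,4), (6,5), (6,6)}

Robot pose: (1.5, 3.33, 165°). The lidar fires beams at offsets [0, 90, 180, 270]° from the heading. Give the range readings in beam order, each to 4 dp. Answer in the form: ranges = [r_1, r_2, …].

ranges = [0.5176, 1.9319, 1.2750, 2.7642]

beam 1: φ=0°, α=165°
  direction (-0.9659, 0.2588); cell (1,3); t to first gridline: x 0.5176, y 2.5887 (then +1.0353 / +3.8637)
    (0,3) via x @ 0.5176  # hit
  → r_1 = 0.5176
beam 2: φ=90°, α=255°
  direction (-0.2588, -0.9659); cell (1,3); t to first gridline: x 1.9319, y 0.3416 (then +3.8637 / +1.0353)
    (1,2) via y @ 0.3416
    (1,1) via y @ 1.3769
    (0,1) via x @ 1.9319  # hit
  → r_2 = 1.9319
beam 3: φ=180°, α=345°
  direction (0.9659, -0.2588); cell (1,3); t to first gridline: x 0.5176, y 1.2750 (then +1.0353 / +3.8637)
    (2,3) via x @ 0.5176
    (2,2) via y @ 1.2750  # hit
  → r_3 = 1.2750
beam 4: φ=270°, α=75°
  direction (0.2588, 0.9659); cell (1,3); t to first gridline: x 1.9319, y 0.6936 (then +3.8637 / +1.0353)
    (1,4) via y @ 0.6936
    (1,5) via y @ 1.7289
    (2,5) via x @ 1.9319
    (2,6) via y @ 2.7642  # hit
  → r_4 = 2.7642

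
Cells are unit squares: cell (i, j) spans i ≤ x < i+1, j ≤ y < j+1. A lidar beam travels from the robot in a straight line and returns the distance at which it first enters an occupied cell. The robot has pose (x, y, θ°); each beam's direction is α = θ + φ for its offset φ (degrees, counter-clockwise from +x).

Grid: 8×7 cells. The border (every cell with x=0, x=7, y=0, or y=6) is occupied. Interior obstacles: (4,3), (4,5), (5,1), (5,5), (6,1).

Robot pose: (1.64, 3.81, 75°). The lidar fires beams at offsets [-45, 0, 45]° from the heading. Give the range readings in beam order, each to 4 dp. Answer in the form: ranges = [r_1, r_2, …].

ranges = [2.7251, 2.2673, 1.2800]

beam 1: φ=-45°, α=30°
  direction (0.8660, 0.5000); cell (1,3); t to first gridline: x 0.4157, y 0.3800 (then +1.1547 / +2.0000)
    (1,4) via y @ 0.3800
    (2,4) via x @ 0.4157
    (3,4) via x @ 1.5704
    (3,5) via y @ 2.3800
    (4,5) via x @ 2.7251  # hit
  → r_1 = 2.7251
beam 2: φ=0°, α=75°
  direction (0.2588, 0.9659); cell (1,3); t to first gridline: x 1.3909, y 0.1967 (then +3.8637 / +1.0353)
    (1,4) via y @ 0.1967
    (1,5) via y @ 1.2320
    (2,5) via x @ 1.3909
    (2,6) via y @ 2.2673  # hit
  → r_2 = 2.2673
beam 3: φ=45°, α=120°
  direction (-0.5000, 0.8660); cell (1,3); t to first gridline: x 1.2800, y 0.2194 (then +2.0000 / +1.1547)
    (1,4) via y @ 0.2194
    (0,4) via x @ 1.2800  # hit
  → r_3 = 1.2800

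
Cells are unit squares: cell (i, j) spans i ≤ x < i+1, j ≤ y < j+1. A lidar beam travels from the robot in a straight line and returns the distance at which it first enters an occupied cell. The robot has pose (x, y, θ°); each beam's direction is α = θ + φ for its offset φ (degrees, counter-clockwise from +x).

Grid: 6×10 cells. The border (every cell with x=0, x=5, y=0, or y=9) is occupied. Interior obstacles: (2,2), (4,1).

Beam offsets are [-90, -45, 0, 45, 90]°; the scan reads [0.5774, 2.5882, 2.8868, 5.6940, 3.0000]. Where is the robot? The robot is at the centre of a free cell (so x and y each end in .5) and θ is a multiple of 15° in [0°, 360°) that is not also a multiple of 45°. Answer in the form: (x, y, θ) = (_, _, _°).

(x, y, θ) = (2.5, 3.5, 30°)

Candidates: 30 free-cell centres × 16 headings = 480 poses. Raycast each; keep the one whose scan matches to 4 dp.
  (2.5, 1.5, 60°): beam 1 = 1.0000 ≠ 0.5774 ✗
  (2.5, 8.5, 150°): beam 2 = 0.5176 ≠ 2.5882 ✗
  (1.5, 3.5, 195°): beam 1 = 1.9319 ≠ 0.5774 ✗
  (1.5, 4.5, 330°): beam 1 = 1.0000 ≠ 0.5774 ✗
  …
  (2.5, 3.5, 30°): r_1=0.5774, r_2=2.5882, r_3=2.8868, r_4=5.6940, r_5=3.0000 — all match ✓
No second candidate reproduces the full scan.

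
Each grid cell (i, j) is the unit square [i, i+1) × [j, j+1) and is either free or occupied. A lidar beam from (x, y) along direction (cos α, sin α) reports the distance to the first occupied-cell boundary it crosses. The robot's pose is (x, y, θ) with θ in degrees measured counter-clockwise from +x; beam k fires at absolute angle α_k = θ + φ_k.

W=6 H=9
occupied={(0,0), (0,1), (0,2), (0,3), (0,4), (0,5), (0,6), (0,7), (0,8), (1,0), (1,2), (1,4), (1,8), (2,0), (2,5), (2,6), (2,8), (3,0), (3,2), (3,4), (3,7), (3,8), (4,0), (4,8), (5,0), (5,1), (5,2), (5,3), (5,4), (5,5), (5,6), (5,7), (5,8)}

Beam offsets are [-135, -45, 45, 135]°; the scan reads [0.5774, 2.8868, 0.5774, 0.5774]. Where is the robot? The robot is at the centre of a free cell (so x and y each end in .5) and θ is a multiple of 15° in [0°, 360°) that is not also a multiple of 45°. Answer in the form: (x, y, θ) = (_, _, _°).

Candidates: 21 free-cell centres × 16 headings = 336 poses. Raycast each; keep the one whose scan matches to 4 dp.
  (4.5, 2.5, 75°): beam 1 = 1.0000 ≠ 0.5774 ✗
  (2.5, 1.5, 120°): beam 1 = 1.9319 ≠ 0.5774 ✗
  (3.5, 1.5, 75°): beam 2 = 1.7321 ≠ 2.8868 ✗
  (4.5, 5.5, 75°): beam 1 = 1.0000 ≠ 0.5774 ✗
  …
  (4.5, 7.5, 285°): r_1=0.5774, r_2=2.8868, r_3=0.5774, r_4=0.5774 — all match ✓
No second candidate reproduces the full scan.

(x, y, θ) = (4.5, 7.5, 285°)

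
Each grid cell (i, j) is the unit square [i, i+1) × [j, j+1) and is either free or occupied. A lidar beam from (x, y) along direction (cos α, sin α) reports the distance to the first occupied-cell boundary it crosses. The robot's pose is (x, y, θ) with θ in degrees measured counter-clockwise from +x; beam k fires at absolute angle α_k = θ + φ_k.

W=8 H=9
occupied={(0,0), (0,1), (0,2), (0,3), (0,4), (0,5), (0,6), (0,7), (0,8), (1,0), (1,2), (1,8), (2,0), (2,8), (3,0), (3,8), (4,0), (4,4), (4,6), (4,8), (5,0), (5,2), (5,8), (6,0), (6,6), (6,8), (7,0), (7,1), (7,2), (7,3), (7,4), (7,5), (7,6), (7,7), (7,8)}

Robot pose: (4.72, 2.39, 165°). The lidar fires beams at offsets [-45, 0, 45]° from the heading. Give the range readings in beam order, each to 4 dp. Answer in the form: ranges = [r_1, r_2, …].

ranges = [6.4779, 3.8512, 2.7800]

beam 1: φ=-45°, α=120°
  dir = (cos 120°, sin 120°) = (-0.5000, 0.8660); from cell (4,2)
  next x-line at t=1.4400, next y-line at t=0.7044; Δt_x=2.0000, Δt_y=1.1547
    y: enter (4,3) at t=0.7044
    x: enter (3,3) at t=1.4400
    y: enter (3,4) at t=1.8591
    y: enter (3,5) at t=3.0138
    x: enter (2,5) at t=3.4400
    y: enter (2,6) at t=4.1685
    y: enter (2,7) at t=5.3232
    x: enter (1,7) at t=5.4400
    y: enter (1,8) at t=6.4779 ← occupied
  → r_1 = 6.4779
beam 2: φ=0°, α=165°
  dir = (cos 165°, sin 165°) = (-0.9659, 0.2588); from cell (4,2)
  next x-line at t=0.7454, next y-line at t=2.3569; Δt_x=1.0353, Δt_y=3.8637
    x: enter (3,2) at t=0.7454
    x: enter (2,2) at t=1.7807
    y: enter (2,3) at t=2.3569
    x: enter (1,3) at t=2.8160
    x: enter (0,3) at t=3.8512 ← occupied
  → r_2 = 3.8512
beam 3: φ=45°, α=210°
  dir = (cos 210°, sin 210°) = (-0.8660, -0.5000); from cell (4,2)
  next x-line at t=0.8314, next y-line at t=0.7800; Δt_x=1.1547, Δt_y=2.0000
    y: enter (4,1) at t=0.7800
    x: enter (3,1) at t=0.8314
    x: enter (2,1) at t=1.9861
    y: enter (2,0) at t=2.7800 ← occupied
  → r_3 = 2.7800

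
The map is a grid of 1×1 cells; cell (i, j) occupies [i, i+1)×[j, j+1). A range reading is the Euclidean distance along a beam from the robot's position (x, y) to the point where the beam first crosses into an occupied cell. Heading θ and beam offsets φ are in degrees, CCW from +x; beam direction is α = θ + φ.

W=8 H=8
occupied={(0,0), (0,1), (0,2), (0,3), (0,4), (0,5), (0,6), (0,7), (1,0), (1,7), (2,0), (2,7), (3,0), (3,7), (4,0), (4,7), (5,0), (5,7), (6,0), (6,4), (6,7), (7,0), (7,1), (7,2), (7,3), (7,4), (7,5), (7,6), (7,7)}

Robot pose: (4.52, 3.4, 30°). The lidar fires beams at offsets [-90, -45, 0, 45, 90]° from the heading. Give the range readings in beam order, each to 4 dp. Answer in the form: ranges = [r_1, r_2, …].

beam 1: φ=-90°, α=300°
  dir = (cos 300°, sin 300°) = (0.5000, -0.8660); from cell (4,3)
  next x-line at t=0.9600, next y-line at t=0.4619; Δt_x=2.0000, Δt_y=1.1547
    y: enter (4,2) at t=0.4619
    x: enter (5,2) at t=0.9600
    y: enter (5,1) at t=1.6166
    y: enter (5,0) at t=2.7713 ← occupied
  → r_1 = 2.7713
beam 2: φ=-45°, α=345°
  dir = (cos 345°, sin 345°) = (0.9659, -0.2588); from cell (4,3)
  next x-line at t=0.4969, next y-line at t=1.5455; Δt_x=1.0353, Δt_y=3.8637
    x: enter (5,3) at t=0.4969
    x: enter (6,3) at t=1.5322
    y: enter (6,2) at t=1.5455
    x: enter (7,2) at t=2.5675 ← occupied
  → r_2 = 2.5675
beam 3: φ=0°, α=30°
  dir = (cos 30°, sin 30°) = (0.8660, 0.5000); from cell (4,3)
  next x-line at t=0.5543, next y-line at t=1.2000; Δt_x=1.1547, Δt_y=2.0000
    x: enter (5,3) at t=0.5543
    y: enter (5,4) at t=1.2000
    x: enter (6,4) at t=1.7090 ← occupied
  → r_3 = 1.7090
beam 4: φ=45°, α=75°
  dir = (cos 75°, sin 75°) = (0.2588, 0.9659); from cell (4,3)
  next x-line at t=1.8546, next y-line at t=0.6212; Δt_x=3.8637, Δt_y=1.0353
    y: enter (4,4) at t=0.6212
    y: enter (4,5) at t=1.6564
    x: enter (5,5) at t=1.8546
    y: enter (5,6) at t=2.6917
    y: enter (5,7) at t=3.7270 ← occupied
  → r_4 = 3.7270
beam 5: φ=90°, α=120°
  dir = (cos 120°, sin 120°) = (-0.5000, 0.8660); from cell (4,3)
  next x-line at t=1.0400, next y-line at t=0.6928; Δt_x=2.0000, Δt_y=1.1547
    y: enter (4,4) at t=0.6928
    x: enter (3,4) at t=1.0400
    y: enter (3,5) at t=1.8475
    y: enter (3,6) at t=3.0022
    x: enter (2,6) at t=3.0400
    y: enter (2,7) at t=4.1569 ← occupied
  → r_5 = 4.1569

ranges = [2.7713, 2.5675, 1.7090, 3.7270, 4.1569]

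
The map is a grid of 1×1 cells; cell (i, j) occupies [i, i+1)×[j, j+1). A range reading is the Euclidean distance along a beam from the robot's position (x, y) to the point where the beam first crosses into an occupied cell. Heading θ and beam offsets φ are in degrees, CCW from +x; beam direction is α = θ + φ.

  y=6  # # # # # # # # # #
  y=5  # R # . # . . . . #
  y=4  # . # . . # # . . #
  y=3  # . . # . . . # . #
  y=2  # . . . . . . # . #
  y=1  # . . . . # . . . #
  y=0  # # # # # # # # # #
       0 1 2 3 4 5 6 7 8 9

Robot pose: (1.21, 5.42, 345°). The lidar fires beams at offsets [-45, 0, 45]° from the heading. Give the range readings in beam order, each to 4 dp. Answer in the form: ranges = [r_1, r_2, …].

ranges = [1.5800, 0.8179, 0.9122]

beam 1: φ=-45°, α=300°
  d=(0.5000,-0.8660)  start (1,5)  tX=1.5800 tY=0.4850  stride 1/|dx|=2.0000 1/|dy|=1.1547
    cross y-line → (1,4), t=0.4850
    cross x-line → (2,4), t=1.5800 (wall)
  → r_1 = 1.5800
beam 2: φ=0°, α=345°
  d=(0.9659,-0.2588)  start (1,5)  tX=0.8179 tY=1.6228  stride 1/|dx|=1.0353 1/|dy|=3.8637
    cross x-line → (2,5), t=0.8179 (wall)
  → r_2 = 0.8179
beam 3: φ=45°, α=30°
  d=(0.8660,0.5000)  start (1,5)  tX=0.9122 tY=1.1600  stride 1/|dx|=1.1547 1/|dy|=2.0000
    cross x-line → (2,5), t=0.9122 (wall)
  → r_3 = 0.9122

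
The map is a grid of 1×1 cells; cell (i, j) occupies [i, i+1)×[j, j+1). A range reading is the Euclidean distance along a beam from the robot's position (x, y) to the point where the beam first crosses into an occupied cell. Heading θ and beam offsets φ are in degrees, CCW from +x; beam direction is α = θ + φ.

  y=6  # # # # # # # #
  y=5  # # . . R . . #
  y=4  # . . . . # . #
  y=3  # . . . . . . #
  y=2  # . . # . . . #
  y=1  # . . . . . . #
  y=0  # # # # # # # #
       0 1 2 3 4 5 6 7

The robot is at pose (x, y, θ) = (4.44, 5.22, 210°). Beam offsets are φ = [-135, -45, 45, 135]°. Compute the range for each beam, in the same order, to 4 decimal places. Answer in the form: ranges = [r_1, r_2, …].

ranges = [0.8075, 2.5261, 2.2983, 0.8500]

beam 1: φ=-135°, α=75°
  cosα=0.2588 sinα=0.9659 | (4,5) | tMaxX 2.1637 tMaxY 0.8075 | tΔX 3.8637 tΔY 1.0353
    t=0.8075 [y] (4,6) — stop
  → r_1 = 0.8075
beam 2: φ=-45°, α=165°
  cosα=-0.9659 sinα=0.2588 | (4,5) | tMaxX 0.4555 tMaxY 3.0137 | tΔX 1.0353 tΔY 3.8637
    t=0.4555 [x] (3,5)
    t=1.4908 [x] (2,5)
    t=2.5261 [x] (1,5) — stop
  → r_2 = 2.5261
beam 3: φ=45°, α=255°
  cosα=-0.2588 sinα=-0.9659 | (4,5) | tMaxX 1.7000 tMaxY 0.2278 | tΔX 3.8637 tΔY 1.0353
    t=0.2278 [y] (4,4)
    t=1.2630 [y] (4,3)
    t=1.7000 [x] (3,3)
    t=2.2983 [y] (3,2) — stop
  → r_3 = 2.2983
beam 4: φ=135°, α=345°
  cosα=0.9659 sinα=-0.2588 | (4,5) | tMaxX 0.5798 tMaxY 0.8500 | tΔX 1.0353 tΔY 3.8637
    t=0.5798 [x] (5,5)
    t=0.8500 [y] (5,4) — stop
  → r_4 = 0.8500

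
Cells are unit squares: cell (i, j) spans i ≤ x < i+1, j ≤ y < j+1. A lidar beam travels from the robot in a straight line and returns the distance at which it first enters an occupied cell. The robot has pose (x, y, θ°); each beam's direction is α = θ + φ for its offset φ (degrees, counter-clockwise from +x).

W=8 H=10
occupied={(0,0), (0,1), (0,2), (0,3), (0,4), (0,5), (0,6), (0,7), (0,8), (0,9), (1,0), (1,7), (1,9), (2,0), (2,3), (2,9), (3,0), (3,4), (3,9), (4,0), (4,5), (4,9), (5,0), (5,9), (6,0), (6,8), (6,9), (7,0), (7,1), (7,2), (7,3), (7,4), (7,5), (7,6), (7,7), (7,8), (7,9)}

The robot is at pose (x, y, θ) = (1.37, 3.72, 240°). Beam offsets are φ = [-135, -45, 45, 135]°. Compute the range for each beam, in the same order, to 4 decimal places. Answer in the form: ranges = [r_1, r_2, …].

beam 1: φ=-135°, α=105°
  direction (-0.2588, 0.9659); cell (1,3); t to first gridline: x 1.4296, y 0.2899 (then +3.8637 / +1.0353)
    (1,4) via y @ 0.2899
    (1,5) via y @ 1.3252
    (0,5) via x @ 1.4296  # hit
  → r_1 = 1.4296
beam 2: φ=-45°, α=195°
  direction (-0.9659, -0.2588); cell (1,3); t to first gridline: x 0.3831, y 2.7819 (then +1.0353 / +3.8637)
    (0,3) via x @ 0.3831  # hit
  → r_2 = 0.3831
beam 3: φ=45°, α=285°
  direction (0.2588, -0.9659); cell (1,3); t to first gridline: x 2.4341, y 0.7454 (then +3.8637 / +1.0353)
    (1,2) via y @ 0.7454
    (1,1) via y @ 1.7807
    (2,1) via x @ 2.4341
    (2,0) via y @ 2.8160  # hit
  → r_3 = 2.8160
beam 4: φ=135°, α=15°
  direction (0.9659, 0.2588); cell (1,3); t to first gridline: x 0.6522, y 1.0818 (then +1.0353 / +3.8637)
    (2,3) via x @ 0.6522  # hit
  → r_4 = 0.6522

ranges = [1.4296, 0.3831, 2.8160, 0.6522]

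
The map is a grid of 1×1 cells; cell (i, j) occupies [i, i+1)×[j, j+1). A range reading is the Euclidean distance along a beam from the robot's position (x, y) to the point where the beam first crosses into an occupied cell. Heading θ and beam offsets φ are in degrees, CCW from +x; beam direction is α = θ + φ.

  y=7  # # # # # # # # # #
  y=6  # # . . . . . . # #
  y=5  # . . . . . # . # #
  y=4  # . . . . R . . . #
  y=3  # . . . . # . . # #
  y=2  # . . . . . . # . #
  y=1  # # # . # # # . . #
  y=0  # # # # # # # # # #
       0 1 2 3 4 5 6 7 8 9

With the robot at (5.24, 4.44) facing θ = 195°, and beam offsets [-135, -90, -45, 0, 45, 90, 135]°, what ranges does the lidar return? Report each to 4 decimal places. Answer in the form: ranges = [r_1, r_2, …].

beam 1: φ=-135°, α=60°
  direction (0.5000, 0.8660); cell (5,4); t to first gridline: x 1.5200, y 0.6466 (then +2.0000 / +1.1547)
    (5,5) via y @ 0.6466
    (6,5) via x @ 1.5200  # hit
  → r_1 = 1.5200
beam 2: φ=-90°, α=105°
  direction (-0.2588, 0.9659); cell (5,4); t to first gridline: x 0.9273, y 0.5798 (then +3.8637 / +1.0353)
    (5,5) via y @ 0.5798
    (4,5) via x @ 0.9273
    (4,6) via y @ 1.6150
    (4,7) via y @ 2.6503  # hit
  → r_2 = 2.6503
beam 3: φ=-45°, α=150°
  direction (-0.8660, 0.5000); cell (5,4); t to first gridline: x 0.2771, y 1.1200 (then +1.1547 / +2.0000)
    (4,4) via x @ 0.2771
    (4,5) via y @ 1.1200
    (3,5) via x @ 1.4318
    (2,5) via x @ 2.5865
    (2,6) via y @ 3.1200
    (1,6) via x @ 3.7412  # hit
  → r_3 = 3.7412
beam 4: φ=0°, α=195°
  direction (-0.9659, -0.2588); cell (5,4); t to first gridline: x 0.2485, y 1.7000 (then +1.0353 / +3.8637)
    (4,4) via x @ 0.2485
    (3,4) via x @ 1.2837
    (3,3) via y @ 1.7000
    (2,3) via x @ 2.3190
    (1,3) via x @ 3.3543
    (0,3) via x @ 4.3896  # hit
  → r_4 = 4.3896
beam 5: φ=45°, α=240°
  direction (-0.5000, -0.8660); cell (5,4); t to first gridline: x 0.4800, y 0.5081 (then +2.0000 / +1.1547)
    (4,4) via x @ 0.4800
    (4,3) via y @ 0.5081
    (4,2) via y @ 1.6628
    (3,2) via x @ 2.4800
    (3,1) via y @ 2.8175
    (3,0) via y @ 3.9722  # hit
  → r_5 = 3.9722
beam 6: φ=90°, α=285°
  direction (0.2588, -0.9659); cell (5,4); t to first gridline: x 2.9364, y 0.4555 (then +3.8637 / +1.0353)
    (5,3) via y @ 0.4555  # hit
  → r_6 = 0.4555
beam 7: φ=135°, α=330°
  direction (0.8660, -0.5000); cell (5,4); t to first gridline: x 0.8776, y 0.8800 (then +1.1547 / +2.0000)
    (6,4) via x @ 0.8776
    (6,3) via y @ 0.8800
    (7,3) via x @ 2.0323
    (7,2) via y @ 2.8800  # hit
  → r_7 = 2.8800

ranges = [1.5200, 2.6503, 3.7412, 4.3896, 3.9722, 0.4555, 2.8800]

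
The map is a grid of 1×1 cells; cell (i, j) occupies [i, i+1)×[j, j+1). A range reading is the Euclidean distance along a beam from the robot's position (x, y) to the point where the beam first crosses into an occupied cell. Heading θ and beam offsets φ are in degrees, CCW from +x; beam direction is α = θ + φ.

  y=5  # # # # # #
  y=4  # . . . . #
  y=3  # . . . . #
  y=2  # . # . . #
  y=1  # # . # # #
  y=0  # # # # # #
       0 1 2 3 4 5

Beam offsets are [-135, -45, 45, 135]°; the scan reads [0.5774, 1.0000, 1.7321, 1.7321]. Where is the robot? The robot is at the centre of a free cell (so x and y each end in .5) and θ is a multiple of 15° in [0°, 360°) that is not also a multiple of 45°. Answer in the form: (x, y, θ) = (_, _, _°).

The pose lattice has 12·16 = 192 candidates. Test each by forward raycasting.
  (4.5, 3.5, 210°): beam 1 = 1.5529 ≠ 0.5774 ✗
  (1.5, 3.5, 75°): beam 1 = 1.0000 ≠ 0.5774 ✗
  (1.5, 2.5, 165°): beam 3 = 0.5774 ≠ 1.7321 ✗
  (4.5, 3.5, 255°): beam 1 = 1.7321 ≠ 0.5774 ✗
  …
  (3.5, 4.5, 195°): r_1=0.5774, r_2=1.0000, r_3=1.7321, r_4=1.7321 — all match ✓
Only this pose fits every beam.

(x, y, θ) = (3.5, 4.5, 195°)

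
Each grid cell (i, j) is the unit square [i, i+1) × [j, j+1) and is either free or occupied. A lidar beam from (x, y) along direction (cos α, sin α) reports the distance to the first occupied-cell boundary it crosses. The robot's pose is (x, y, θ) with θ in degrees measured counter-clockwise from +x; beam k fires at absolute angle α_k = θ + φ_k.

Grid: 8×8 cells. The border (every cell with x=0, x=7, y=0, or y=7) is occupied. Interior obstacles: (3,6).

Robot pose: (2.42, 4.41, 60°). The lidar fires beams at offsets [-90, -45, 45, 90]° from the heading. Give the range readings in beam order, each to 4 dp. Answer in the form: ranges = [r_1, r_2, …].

ranges = [5.2885, 4.7416, 2.6814, 1.6397]

beam 1: φ=-90°, α=330°
  d=(0.8660,-0.5000)  start (2,4)  tX=0.6697 tY=0.8200  stride 1/|dx|=1.1547 1/|dy|=2.0000
    cross x-line → (3,4), t=0.6697
    cross y-line → (3,3), t=0.8200
    cross x-line → (4,3), t=1.8244
    cross y-line → (4,2), t=2.8200
    cross x-line → (5,2), t=2.9791
    cross x-line → (6,2), t=4.1338
    cross y-line → (6,1), t=4.8200
    cross x-line → (7,1), t=5.2885 (wall)
  → r_1 = 5.2885
beam 2: φ=-45°, α=15°
  d=(0.9659,0.2588)  start (2,4)  tX=0.6005 tY=2.2796  stride 1/|dx|=1.0353 1/|dy|=3.8637
    cross x-line → (3,4), t=0.6005
    cross x-line → (4,4), t=1.6357
    cross y-line → (4,5), t=2.2796
    cross x-line → (5,5), t=2.6710
    cross x-line → (6,5), t=3.7063
    cross x-line → (7,5), t=4.7416 (wall)
  → r_2 = 4.7416
beam 3: φ=45°, α=105°
  d=(-0.2588,0.9659)  start (2,4)  tX=1.6228 tY=0.6108  stride 1/|dx|=3.8637 1/|dy|=1.0353
    cross y-line → (2,5), t=0.6108
    cross x-line → (1,5), t=1.6228
    cross y-line → (1,6), t=1.6461
    cross y-line → (1,7), t=2.6814 (wall)
  → r_3 = 2.6814
beam 4: φ=90°, α=150°
  d=(-0.8660,0.5000)  start (2,4)  tX=0.4850 tY=1.1800  stride 1/|dx|=1.1547 1/|dy|=2.0000
    cross x-line → (1,4), t=0.4850
    cross y-line → (1,5), t=1.1800
    cross x-line → (0,5), t=1.6397 (wall)
  → r_4 = 1.6397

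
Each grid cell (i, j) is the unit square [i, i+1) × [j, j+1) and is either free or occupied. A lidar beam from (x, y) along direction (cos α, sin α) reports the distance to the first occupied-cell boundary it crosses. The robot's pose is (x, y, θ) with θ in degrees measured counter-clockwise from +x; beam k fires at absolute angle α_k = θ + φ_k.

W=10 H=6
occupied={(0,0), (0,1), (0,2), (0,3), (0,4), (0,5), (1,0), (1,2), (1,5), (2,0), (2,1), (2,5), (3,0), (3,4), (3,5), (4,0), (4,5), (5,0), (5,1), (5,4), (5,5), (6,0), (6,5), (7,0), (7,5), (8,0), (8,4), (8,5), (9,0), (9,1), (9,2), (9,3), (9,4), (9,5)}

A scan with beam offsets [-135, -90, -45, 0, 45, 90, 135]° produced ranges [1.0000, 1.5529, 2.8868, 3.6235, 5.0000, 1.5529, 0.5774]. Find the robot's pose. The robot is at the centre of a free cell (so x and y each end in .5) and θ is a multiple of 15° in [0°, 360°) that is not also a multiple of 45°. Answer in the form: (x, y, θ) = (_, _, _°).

Candidates: 26 free-cell centres × 16 headings = 416 poses. Raycast each; keep the one whose scan matches to 4 dp.
  (2.5, 2.5, 30°): beam 1 = 0.5176 ≠ 1.0000 ✗
  (3.5, 2.5, 105°): beam 1 = 1.7321 ≠ 1.0000 ✗
  (7.5, 1.5, 165°): beam 1 = 1.7321 ≠ 1.0000 ✗
  (1.5, 1.5, 285°): beam 1 = 0.5774 ≠ 1.0000 ✗
  …
  (7.5, 1.5, 105°): r_1=1.0000, r_2=1.5529, r_3=2.8868, r_4=3.6235, r_5=5.0000, r_6=1.5529, r_7=0.5774 — all match ✓
Only this pose fits every beam.

(x, y, θ) = (7.5, 1.5, 105°)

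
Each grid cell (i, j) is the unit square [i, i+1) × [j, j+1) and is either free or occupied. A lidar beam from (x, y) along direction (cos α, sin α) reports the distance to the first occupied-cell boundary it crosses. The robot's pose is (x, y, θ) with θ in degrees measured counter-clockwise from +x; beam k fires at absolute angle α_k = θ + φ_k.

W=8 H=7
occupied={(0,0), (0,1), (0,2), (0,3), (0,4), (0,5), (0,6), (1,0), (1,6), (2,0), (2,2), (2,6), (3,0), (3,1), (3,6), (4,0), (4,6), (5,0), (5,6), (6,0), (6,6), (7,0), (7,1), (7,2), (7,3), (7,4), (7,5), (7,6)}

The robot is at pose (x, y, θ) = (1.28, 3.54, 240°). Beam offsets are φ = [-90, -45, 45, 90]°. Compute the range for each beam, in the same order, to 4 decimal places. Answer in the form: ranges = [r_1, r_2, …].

beam 1: φ=-90°, α=150°
  d=(-0.8660,0.5000)  start (1,3)  tX=0.3233 tY=0.9200  stride 1/|dx|=1.1547 1/|dy|=2.0000
    cross x-line → (0,3), t=0.3233 (wall)
  → r_1 = 0.3233
beam 2: φ=-45°, α=195°
  d=(-0.9659,-0.2588)  start (1,3)  tX=0.2899 tY=2.0864  stride 1/|dx|=1.0353 1/|dy|=3.8637
    cross x-line → (0,3), t=0.2899 (wall)
  → r_2 = 0.2899
beam 3: φ=45°, α=285°
  d=(0.2588,-0.9659)  start (1,3)  tX=2.7819 tY=0.5590  stride 1/|dx|=3.8637 1/|dy|=1.0353
    cross y-line → (1,2), t=0.5590
    cross y-line → (1,1), t=1.5943
    cross y-line → (1,0), t=2.6296 (wall)
  → r_3 = 2.6296
beam 4: φ=90°, α=330°
  d=(0.8660,-0.5000)  start (1,3)  tX=0.8314 tY=1.0800  stride 1/|dx|=1.1547 1/|dy|=2.0000
    cross x-line → (2,3), t=0.8314
    cross y-line → (2,2), t=1.0800 (wall)
  → r_4 = 1.0800

ranges = [0.3233, 0.2899, 2.6296, 1.0800]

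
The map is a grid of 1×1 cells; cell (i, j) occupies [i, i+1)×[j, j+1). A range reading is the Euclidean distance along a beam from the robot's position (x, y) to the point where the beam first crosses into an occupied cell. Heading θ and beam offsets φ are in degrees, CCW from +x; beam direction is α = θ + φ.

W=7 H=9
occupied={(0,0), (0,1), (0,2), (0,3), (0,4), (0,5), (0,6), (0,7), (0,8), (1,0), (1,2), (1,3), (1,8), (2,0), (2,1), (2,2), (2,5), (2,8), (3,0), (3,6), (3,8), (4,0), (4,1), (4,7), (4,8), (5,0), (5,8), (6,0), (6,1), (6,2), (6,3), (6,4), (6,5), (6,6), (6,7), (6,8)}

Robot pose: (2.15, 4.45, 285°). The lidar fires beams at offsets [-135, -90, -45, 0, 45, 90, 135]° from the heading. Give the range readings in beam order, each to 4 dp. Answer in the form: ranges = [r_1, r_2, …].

ranges = [1.3279, 1.1906, 0.5196, 1.5012, 4.4456, 3.9858, 0.6351]

beam 1: φ=-135°, α=150°
  dir = (cos 150°, sin 150°) = (-0.8660, 0.5000); from cell (2,4)
  next x-line at t=0.1732, next y-line at t=1.1000; Δt_x=1.1547, Δt_y=2.0000
    x: enter (1,4) at t=0.1732
    y: enter (1,5) at t=1.1000
    x: enter (0,5) at t=1.3279 ← occupied
  → r_1 = 1.3279
beam 2: φ=-90°, α=195°
  dir = (cos 195°, sin 195°) = (-0.9659, -0.2588); from cell (2,4)
  next x-line at t=0.1553, next y-line at t=1.7387; Δt_x=1.0353, Δt_y=3.8637
    x: enter (1,4) at t=0.1553
    x: enter (0,4) at t=1.1906 ← occupied
  → r_2 = 1.1906
beam 3: φ=-45°, α=240°
  dir = (cos 240°, sin 240°) = (-0.5000, -0.8660); from cell (2,4)
  next x-line at t=0.3000, next y-line at t=0.5196; Δt_x=2.0000, Δt_y=1.1547
    x: enter (1,4) at t=0.3000
    y: enter (1,3) at t=0.5196 ← occupied
  → r_3 = 0.5196
beam 4: φ=0°, α=285°
  dir = (cos 285°, sin 285°) = (0.2588, -0.9659); from cell (2,4)
  next x-line at t=3.2841, next y-line at t=0.4659; Δt_x=3.8637, Δt_y=1.0353
    y: enter (2,3) at t=0.4659
    y: enter (2,2) at t=1.5012 ← occupied
  → r_4 = 1.5012
beam 5: φ=45°, α=330°
  dir = (cos 330°, sin 330°) = (0.8660, -0.5000); from cell (2,4)
  next x-line at t=0.9815, next y-line at t=0.9000; Δt_x=1.1547, Δt_y=2.0000
    y: enter (2,3) at t=0.9000
    x: enter (3,3) at t=0.9815
    x: enter (4,3) at t=2.1362
    y: enter (4,2) at t=2.9000
    x: enter (5,2) at t=3.2909
    x: enter (6,2) at t=4.4456 ← occupied
  → r_5 = 4.4456
beam 6: φ=90°, α=15°
  dir = (cos 15°, sin 15°) = (0.9659, 0.2588); from cell (2,4)
  next x-line at t=0.8800, next y-line at t=2.1250; Δt_x=1.0353, Δt_y=3.8637
    x: enter (3,4) at t=0.8800
    x: enter (4,4) at t=1.9153
    y: enter (4,5) at t=2.1250
    x: enter (5,5) at t=2.9505
    x: enter (6,5) at t=3.9858 ← occupied
  → r_6 = 3.9858
beam 7: φ=135°, α=60°
  dir = (cos 60°, sin 60°) = (0.5000, 0.8660); from cell (2,4)
  next x-line at t=1.7000, next y-line at t=0.6351; Δt_x=2.0000, Δt_y=1.1547
    y: enter (2,5) at t=0.6351 ← occupied
  → r_7 = 0.6351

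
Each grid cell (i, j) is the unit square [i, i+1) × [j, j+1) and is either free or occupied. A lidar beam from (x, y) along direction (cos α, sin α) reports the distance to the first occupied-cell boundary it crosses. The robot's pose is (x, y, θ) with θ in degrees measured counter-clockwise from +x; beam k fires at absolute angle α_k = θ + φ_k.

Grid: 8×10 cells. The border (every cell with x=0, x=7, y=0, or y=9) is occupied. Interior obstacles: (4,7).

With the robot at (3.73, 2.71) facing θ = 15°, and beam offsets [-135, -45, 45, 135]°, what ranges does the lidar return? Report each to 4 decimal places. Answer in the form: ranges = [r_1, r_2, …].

beam 1: φ=-135°, α=240°
  d=(-0.5000,-0.8660)  start (3,2)  tX=1.4600 tY=0.8198  stride 1/|dx|=2.0000 1/|dy|=1.1547
    cross y-line → (3,1), t=0.8198
    cross x-line → (2,1), t=1.4600
    cross y-line → (2,0), t=1.9745 (wall)
  → r_1 = 1.9745
beam 2: φ=-45°, α=330°
  d=(0.8660,-0.5000)  start (3,2)  tX=0.3118 tY=1.4200  stride 1/|dx|=1.1547 1/|dy|=2.0000
    cross x-line → (4,2), t=0.3118
    cross y-line → (4,1), t=1.4200
    cross x-line → (5,1), t=1.4665
    cross x-line → (6,1), t=2.6212
    cross y-line → (6,0), t=3.4200 (wall)
  → r_2 = 3.4200
beam 3: φ=45°, α=60°
  d=(0.5000,0.8660)  start (3,2)  tX=0.5400 tY=0.3349  stride 1/|dx|=2.0000 1/|dy|=1.1547
    cross y-line → (3,3), t=0.3349
    cross x-line → (4,3), t=0.5400
    cross y-line → (4,4), t=1.4896
    cross x-line → (5,4), t=2.5400
    cross y-line → (5,5), t=2.6443
    cross y-line → (5,6), t=3.7990
    cross x-line → (6,6), t=4.5400
    cross y-line → (6,7), t=4.9537
    cross y-line → (6,8), t=6.1084
    cross x-line → (7,8), t=6.5400 (wall)
  → r_3 = 6.5400
beam 4: φ=135°, α=150°
  d=(-0.8660,0.5000)  start (3,2)  tX=0.8429 tY=0.5800  stride 1/|dx|=1.1547 1/|dy|=2.0000
    cross y-line → (3,3), t=0.5800
    cross x-line → (2,3), t=0.8429
    cross x-line → (1,3), t=1.9976
    cross y-line → (1,4), t=2.5800
    cross x-line → (0,4), t=3.1523 (wall)
  → r_4 = 3.1523

ranges = [1.9745, 3.4200, 6.5400, 3.1523]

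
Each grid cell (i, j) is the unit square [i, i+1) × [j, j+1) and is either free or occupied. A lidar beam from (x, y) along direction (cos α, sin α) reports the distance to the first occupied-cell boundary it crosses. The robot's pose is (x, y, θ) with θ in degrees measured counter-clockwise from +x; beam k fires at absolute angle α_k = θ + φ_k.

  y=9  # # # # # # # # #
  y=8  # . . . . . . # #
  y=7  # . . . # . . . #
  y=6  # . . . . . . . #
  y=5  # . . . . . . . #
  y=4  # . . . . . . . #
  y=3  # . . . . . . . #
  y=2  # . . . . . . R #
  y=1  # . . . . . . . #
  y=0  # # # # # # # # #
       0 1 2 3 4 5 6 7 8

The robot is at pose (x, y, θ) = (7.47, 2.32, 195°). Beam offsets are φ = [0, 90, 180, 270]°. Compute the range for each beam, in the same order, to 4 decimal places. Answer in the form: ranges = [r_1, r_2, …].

beam 1: φ=0°, α=195°
  direction (-0.9659, -0.2588); cell (7,2); t to first gridline: x 0.4866, y 1.2364 (then +1.0353 / +3.8637)
    (6,2) via x @ 0.4866
    (6,1) via y @ 1.2364
    (5,1) via x @ 1.5219
    (4,1) via x @ 2.5571
    (3,1) via x @ 3.5924
    (2,1) via x @ 4.6277
    (2,0) via y @ 5.1001  # hit
  → r_1 = 5.1001
beam 2: φ=90°, α=285°
  direction (0.2588, -0.9659); cell (7,2); t to first gridline: x 2.0478, y 0.3313 (then +3.8637 / +1.0353)
    (7,1) via y @ 0.3313
    (7,0) via y @ 1.3666  # hit
  → r_2 = 1.3666
beam 3: φ=180°, α=15°
  direction (0.9659, 0.2588); cell (7,2); t to first gridline: x 0.5487, y 2.6273 (then +1.0353 / +3.8637)
    (8,2) via x @ 0.5487  # hit
  → r_3 = 0.5487
beam 4: φ=270°, α=105°
  direction (-0.2588, 0.9659); cell (7,2); t to first gridline: x 1.8159, y 0.7040 (then +3.8637 / +1.0353)
    (7,3) via y @ 0.7040
    (7,4) via y @ 1.7393
    (6,4) via x @ 1.8159
    (6,5) via y @ 2.7745
    (6,6) via y @ 3.8098
    (6,7) via y @ 4.8451
    (5,7) via x @ 5.6796
    (5,8) via y @ 5.8804
    (5,9) via y @ 6.9156  # hit
  → r_4 = 6.9156

ranges = [5.1001, 1.3666, 0.5487, 6.9156]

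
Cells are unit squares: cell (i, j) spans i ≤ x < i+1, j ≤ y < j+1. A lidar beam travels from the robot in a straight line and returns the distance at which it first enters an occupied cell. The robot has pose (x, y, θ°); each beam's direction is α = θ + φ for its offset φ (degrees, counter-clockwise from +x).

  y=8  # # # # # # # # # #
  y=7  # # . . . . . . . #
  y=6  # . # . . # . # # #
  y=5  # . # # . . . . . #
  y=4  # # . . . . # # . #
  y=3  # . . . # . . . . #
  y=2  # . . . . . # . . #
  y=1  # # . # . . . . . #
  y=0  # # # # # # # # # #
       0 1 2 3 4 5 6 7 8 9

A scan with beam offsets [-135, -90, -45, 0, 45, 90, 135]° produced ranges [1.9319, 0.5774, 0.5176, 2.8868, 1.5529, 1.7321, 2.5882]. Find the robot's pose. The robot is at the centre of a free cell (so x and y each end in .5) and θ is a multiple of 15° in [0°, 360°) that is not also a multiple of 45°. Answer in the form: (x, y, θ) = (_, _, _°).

(x, y, θ) = (5.5, 5.5, 150°)

Candidates: 42 free-cell centres × 16 headings = 672 poses. Raycast each; keep the one whose scan matches to 4 dp.
  (1.5, 3.5, 165°): beam 1 = 5.0000 ≠ 1.9319 ✗
  (4.5, 4.5, 165°): beam 1 = 3.0000 ≠ 1.9319 ✗
  (1.5, 3.5, 210°): beam 1 = 0.5176 ≠ 1.9319 ✗
  (4.5, 2.5, 165°): beam 1 = 3.0000 ≠ 1.9319 ✗
  …
  (5.5, 5.5, 150°): r_1=1.9319, r_2=0.5774, r_3=0.5176, r_4=2.8868, r_5=1.5529, r_6=1.7321, r_7=2.5882 — all match ✓
No second candidate reproduces the full scan.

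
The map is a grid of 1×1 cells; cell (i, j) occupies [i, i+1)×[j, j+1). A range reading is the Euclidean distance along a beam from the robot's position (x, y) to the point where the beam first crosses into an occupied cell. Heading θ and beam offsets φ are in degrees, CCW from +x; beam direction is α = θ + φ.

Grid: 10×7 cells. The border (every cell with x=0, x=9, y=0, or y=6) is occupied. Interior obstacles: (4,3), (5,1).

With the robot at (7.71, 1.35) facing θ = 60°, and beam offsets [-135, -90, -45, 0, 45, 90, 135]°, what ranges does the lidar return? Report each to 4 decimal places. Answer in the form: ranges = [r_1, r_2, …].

beam 1: φ=-135°, α=285°
  cosα=0.2588 sinα=-0.9659 | (7,1) | tMaxX 1.1205 tMaxY 0.3623 | tΔX 3.8637 tΔY 1.0353
    t=0.3623 [y] (7,0) — stop
  → r_1 = 0.3623
beam 2: φ=-90°, α=330°
  cosα=0.8660 sinα=-0.5000 | (7,1) | tMaxX 0.3349 tMaxY 0.7000 | tΔX 1.1547 tΔY 2.0000
    t=0.3349 [x] (8,1)
    t=0.7000 [y] (8,0) — stop
  → r_2 = 0.7000
beam 3: φ=-45°, α=15°
  cosα=0.9659 sinα=0.2588 | (7,1) | tMaxX 0.3002 tMaxY 2.5114 | tΔX 1.0353 tΔY 3.8637
    t=0.3002 [x] (8,1)
    t=1.3355 [x] (9,1) — stop
  → r_3 = 1.3355
beam 4: φ=0°, α=60°
  cosα=0.5000 sinα=0.8660 | (7,1) | tMaxX 0.5800 tMaxY 0.7506 | tΔX 2.0000 tΔY 1.1547
    t=0.5800 [x] (8,1)
    t=0.7506 [y] (8,2)
    t=1.9053 [y] (8,3)
    t=2.5800 [x] (9,3) — stop
  → r_4 = 2.5800
beam 5: φ=45°, α=105°
  cosα=-0.2588 sinα=0.9659 | (7,1) | tMaxX 2.7432 tMaxY 0.6729 | tΔX 3.8637 tΔY 1.0353
    t=0.6729 [y] (7,2)
    t=1.7082 [y] (7,3)
    t=2.7432 [x] (6,3)
    t=2.7435 [y] (6,4)
    t=3.7788 [y] (6,5)
    t=4.8140 [y] (6,6) — stop
  → r_5 = 4.8140
beam 6: φ=90°, α=150°
  cosα=-0.8660 sinα=0.5000 | (7,1) | tMaxX 0.8198 tMaxY 1.3000 | tΔX 1.1547 tΔY 2.0000
    t=0.8198 [x] (6,1)
    t=1.3000 [y] (6,2)
    t=1.9745 [x] (5,2)
    t=3.1292 [x] (4,2)
    t=3.3000 [y] (4,3) — stop
  → r_6 = 3.3000
beam 7: φ=135°, α=195°
  cosα=-0.9659 sinα=-0.2588 | (7,1) | tMaxX 0.7350 tMaxY 1.3523 | tΔX 1.0353 tΔY 3.8637
    t=0.7350 [x] (6,1)
    t=1.3523 [y] (6,0) — stop
  → r_7 = 1.3523

ranges = [0.3623, 0.7000, 1.3355, 2.5800, 4.8140, 3.3000, 1.3523]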